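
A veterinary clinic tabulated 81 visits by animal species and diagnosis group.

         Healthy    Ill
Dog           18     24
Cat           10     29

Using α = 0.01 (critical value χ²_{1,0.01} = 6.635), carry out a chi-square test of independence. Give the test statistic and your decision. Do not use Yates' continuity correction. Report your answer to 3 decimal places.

2.650; fail to reject H₀

Row totals: 42, 39. Column totals: 28, 53. Grand total N = 81.
Expected counts (row total × column total / N):
  Dog, Healthy: 42×28/81 = 14.5185
  Dog, Ill: 42×53/81 = 27.4815
  Cat, Healthy: 39×28/81 = 13.4815
  Cat, Ill: 39×53/81 = 25.5185
Contributions (O − E)²/E:
  (18 − 14.5185)²/14.5185 = 0.8349
  (24 − 27.4815)²/27.4815 = 0.4411
  (10 − 13.4815)²/13.4815 = 0.8991
  (29 − 25.5185)²/25.5185 = 0.4750
χ² = 0.8349 + 0.4411 + 0.8991 + 0.4750 = 2.650
df = (2−1)(2−1) = 1. Since 2.650 < 6.635, fail to reject the null hypothesis of independence at α = 0.01.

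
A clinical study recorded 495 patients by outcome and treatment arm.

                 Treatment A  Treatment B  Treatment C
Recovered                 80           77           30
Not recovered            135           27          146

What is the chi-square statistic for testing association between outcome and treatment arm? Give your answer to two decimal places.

90.39

Row totals: 187, 308. Column totals: 215, 104, 176. Grand total N = 495.
Expected counts (row total × column total / N):
  Recovered, Treatment A: 187×215/495 = 81.2222
  Recovered, Treatment B: 187×104/495 = 39.2889
  Recovered, Treatment C: 187×176/495 = 66.4889
  Not recovered, Treatment A: 308×215/495 = 133.7778
  Not recovered, Treatment B: 308×104/495 = 64.7111
  Not recovered, Treatment C: 308×176/495 = 109.5111
Contributions (O − E)²/E:
  (80 − 81.2222)²/81.2222 = 0.0184
  (77 − 39.2889)²/39.2889 = 36.1967
  (30 − 66.4889)²/66.4889 = 20.0250
  (135 − 133.7778)²/133.7778 = 0.0112
  (27 − 64.7111)²/64.7111 = 21.9766
  (146 − 109.5111)²/109.5111 = 12.1580
χ² = 0.0184 + 36.1967 + 20.0250 + 0.0112 + 21.9766 + 12.1580 = 90.39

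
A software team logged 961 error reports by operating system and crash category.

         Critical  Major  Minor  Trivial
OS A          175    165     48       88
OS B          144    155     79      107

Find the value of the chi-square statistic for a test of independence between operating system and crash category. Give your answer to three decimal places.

12.660

Row totals: 476, 485. Column totals: 319, 320, 127, 195. Grand total N = 961.
Expected counts (row total × column total / N):
  OS A, Critical: 476×319/961 = 158.0062
  OS A, Major: 476×320/961 = 158.5016
  OS A, Minor: 476×127/961 = 62.9053
  OS A, Trivial: 476×195/961 = 96.5869
  OS B, Critical: 485×319/961 = 160.9938
  OS B, Major: 485×320/961 = 161.4984
  OS B, Minor: 485×127/961 = 64.0947
  OS B, Trivial: 485×195/961 = 98.4131
Contributions (O − E)²/E:
  (175 − 158.0062)²/158.0062 = 1.8277
  (165 − 158.5016)²/158.5016 = 0.2664
  (48 − 62.9053)²/62.9053 = 3.5318
  (88 − 96.5869)²/96.5869 = 0.7634
  (144 − 160.9938)²/160.9938 = 1.7938
  (155 − 161.4984)²/161.4984 = 0.2615
  (79 − 64.0947)²/64.0947 = 3.4662
  (107 − 98.4131)²/98.4131 = 0.7492
χ² = 1.8277 + 0.2664 + 3.5318 + 0.7634 + 1.7938 + 0.2615 + 3.4662 + 0.7492 = 12.660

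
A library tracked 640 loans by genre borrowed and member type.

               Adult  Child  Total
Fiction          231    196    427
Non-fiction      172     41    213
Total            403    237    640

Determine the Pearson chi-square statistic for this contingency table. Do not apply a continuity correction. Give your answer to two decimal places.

43.29

Grand total N = 640.
Expected counts (row total × column total / N):
  Fiction, Adult: 427×403/640 = 268.877
  Fiction, Child: 427×237/640 = 158.123
  Non-fiction, Adult: 213×403/640 = 134.123
  Non-fiction, Child: 213×237/640 = 78.877
Contributions (O − E)²/E:
  (231 − 268.877)²/268.877 = 5.3358
  (196 − 158.123)²/158.123 = 9.0731
  (172 − 134.123)²/134.123 = 10.6967
  (41 − 78.877)²/78.877 = 18.1887
χ² = 5.3358 + 9.0731 + 10.6967 + 18.1887 = 43.29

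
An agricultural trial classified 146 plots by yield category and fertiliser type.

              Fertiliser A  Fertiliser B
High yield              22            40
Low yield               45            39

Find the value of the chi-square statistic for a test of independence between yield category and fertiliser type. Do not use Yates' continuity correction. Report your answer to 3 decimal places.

4.700

Row totals: 62, 84. Column totals: 67, 79. Grand total N = 146.
Expected counts (row total × column total / N):
  High yield, Fertiliser A: 62×67/146 = 28.4521
  High yield, Fertiliser B: 62×79/146 = 33.5479
  Low yield, Fertiliser A: 84×67/146 = 38.5479
  Low yield, Fertiliser B: 84×79/146 = 45.4521
Contributions (O − E)²/E:
  (22 − 28.4521)²/28.4521 = 1.4631
  (40 − 33.5479)²/33.5479 = 1.2409
  (45 − 38.5479)²/38.5479 = 1.0799
  (39 − 45.4521)²/45.4521 = 0.9159
χ² = 1.4631 + 1.2409 + 1.0799 + 0.9159 = 4.700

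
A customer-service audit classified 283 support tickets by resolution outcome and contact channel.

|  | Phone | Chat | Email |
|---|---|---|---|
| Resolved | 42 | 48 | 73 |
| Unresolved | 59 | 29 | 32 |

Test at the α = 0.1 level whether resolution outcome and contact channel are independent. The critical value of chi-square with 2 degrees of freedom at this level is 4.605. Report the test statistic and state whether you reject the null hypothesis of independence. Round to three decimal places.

17.428; reject H₀

Row totals: 163, 120. Column totals: 101, 77, 105. Grand total N = 283.
Expected counts (row total × column total / N):
  Resolved, Phone: 163×101/283 = 58.1731
  Resolved, Chat: 163×77/283 = 44.3498
  Resolved, Email: 163×105/283 = 60.4770
  Unresolved, Phone: 120×101/283 = 42.8269
  Unresolved, Chat: 120×77/283 = 32.6502
  Unresolved, Email: 120×105/283 = 44.5230
Contributions (O − E)²/E:
  (42 − 58.1731)²/58.1731 = 4.4964
  (48 − 44.3498)²/44.3498 = 0.3004
  (73 − 60.4770)²/60.4770 = 2.5931
  (59 − 42.8269)²/42.8269 = 6.1076
  (29 − 32.6502)²/32.6502 = 0.4081
  (32 − 44.5230)²/44.5230 = 3.5223
χ² = 4.4964 + 0.3004 + 2.5931 + 6.1076 + 0.4081 + 3.5223 = 17.428
df = (2−1)(3−1) = 2. Since 17.428 > 4.605, reject the null hypothesis of independence at α = 0.1.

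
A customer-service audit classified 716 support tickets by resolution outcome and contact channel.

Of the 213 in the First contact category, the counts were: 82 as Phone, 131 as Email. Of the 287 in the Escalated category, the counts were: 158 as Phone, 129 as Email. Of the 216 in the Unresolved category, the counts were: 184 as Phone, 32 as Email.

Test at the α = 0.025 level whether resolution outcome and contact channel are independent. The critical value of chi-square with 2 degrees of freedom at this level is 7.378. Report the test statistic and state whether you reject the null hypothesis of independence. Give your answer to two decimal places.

100.24; reject H₀

Row totals: 213, 287, 216. Column totals: 424, 292. Grand total N = 716.
Expected counts (row total × column total / N):
  First contact, Phone: 213×424/716 = 126.134
  First contact, Email: 213×292/716 = 86.866
  Escalated, Phone: 287×424/716 = 169.955
  Escalated, Email: 287×292/716 = 117.045
  Unresolved, Phone: 216×424/716 = 127.911
  Unresolved, Email: 216×292/716 = 88.089
Contributions (O − E)²/E:
  (82 − 126.134)²/126.134 = 15.4424
  (131 − 86.866)²/86.866 = 22.4232
  (158 − 169.955)²/169.955 = 0.8409
  (129 − 117.045)²/117.045 = 1.2211
  (184 − 127.911)²/127.911 = 24.5950
  (32 − 88.089)²/88.089 = 35.7136
χ² = 15.4424 + 22.4232 + 0.8409 + 1.2211 + 24.5950 + 35.7136 = 100.24
df = (3−1)(2−1) = 2. Since 100.24 > 7.378, reject the null hypothesis of independence at α = 0.025.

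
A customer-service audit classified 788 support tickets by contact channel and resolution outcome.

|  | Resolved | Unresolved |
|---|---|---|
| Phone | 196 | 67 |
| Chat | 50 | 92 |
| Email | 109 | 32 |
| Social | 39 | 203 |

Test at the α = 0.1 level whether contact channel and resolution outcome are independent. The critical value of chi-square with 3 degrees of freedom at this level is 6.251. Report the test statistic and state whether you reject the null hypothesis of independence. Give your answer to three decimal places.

Row totals: 263, 142, 141, 242. Column totals: 394, 394. Grand total N = 788.
Expected counts (row total × column total / N):
  Phone, Resolved: 263×394/788 = 131.5000
  Phone, Unresolved: 263×394/788 = 131.5000
  Chat, Resolved: 142×394/788 = 71.0000
  Chat, Unresolved: 142×394/788 = 71.0000
  Email, Resolved: 141×394/788 = 70.5000
  Email, Unresolved: 141×394/788 = 70.5000
  Social, Resolved: 242×394/788 = 121.0000
  Social, Unresolved: 242×394/788 = 121.0000
Contributions (O − E)²/E:
  (196 − 131.5000)²/131.5000 = 31.6369
  (67 − 131.5000)²/131.5000 = 31.6369
  (50 − 71.0000)²/71.0000 = 6.2113
  (92 − 71.0000)²/71.0000 = 6.2113
  (109 − 70.5000)²/70.5000 = 21.0248
  (32 − 70.5000)²/70.5000 = 21.0248
  (39 − 121.0000)²/121.0000 = 55.5702
  (203 − 121.0000)²/121.0000 = 55.5702
χ² = 31.6369 + 31.6369 + 6.2113 + 6.2113 + 21.0248 + 21.0248 + 55.5702 + 55.5702 = 228.886
df = (4−1)(2−1) = 3. Since 228.886 > 6.251, reject the null hypothesis of independence at α = 0.1.

228.886; reject H₀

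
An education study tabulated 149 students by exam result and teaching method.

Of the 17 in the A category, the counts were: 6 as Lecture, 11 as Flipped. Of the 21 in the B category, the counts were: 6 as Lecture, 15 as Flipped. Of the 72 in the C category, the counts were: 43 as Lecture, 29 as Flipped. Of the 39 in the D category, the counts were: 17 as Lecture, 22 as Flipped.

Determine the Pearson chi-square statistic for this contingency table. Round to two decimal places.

Row totals: 17, 21, 72, 39. Column totals: 72, 77. Grand total N = 149.
Expected counts (row total × column total / N):
  A, Lecture: 17×72/149 = 8.215
  A, Flipped: 17×77/149 = 8.785
  B, Lecture: 21×72/149 = 10.148
  B, Flipped: 21×77/149 = 10.852
  C, Lecture: 72×72/149 = 34.792
  C, Flipped: 72×77/149 = 37.208
  D, Lecture: 39×72/149 = 18.846
  D, Flipped: 39×77/149 = 20.154
Contributions (O − E)²/E:
  (6 − 8.215)²/8.215 = 0.5972
  (11 − 8.785)²/8.785 = 0.5585
  (6 − 10.148)²/10.148 = 1.6955
  (15 − 10.852)²/10.852 = 1.5855
  (43 − 34.792)²/34.792 = 1.9364
  (29 − 37.208)²/37.208 = 1.8107
  (17 − 18.846)²/18.846 = 0.1808
  (22 − 20.154)²/20.154 = 0.1691
χ² = 0.5972 + 0.5585 + 1.6955 + 1.5855 + 1.9364 + 1.8107 + 0.1808 + 0.1691 = 8.53

8.53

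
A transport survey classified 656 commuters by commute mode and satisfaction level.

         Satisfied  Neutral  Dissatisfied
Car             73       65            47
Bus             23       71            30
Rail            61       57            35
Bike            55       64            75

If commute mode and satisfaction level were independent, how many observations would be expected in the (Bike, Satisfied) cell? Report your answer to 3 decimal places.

Row total (Bike) = 194; column total (Satisfied) = 212; grand total N = 656.
Expected count = (row total × column total) / N = 194 × 212 / 656 = 62.695.

62.695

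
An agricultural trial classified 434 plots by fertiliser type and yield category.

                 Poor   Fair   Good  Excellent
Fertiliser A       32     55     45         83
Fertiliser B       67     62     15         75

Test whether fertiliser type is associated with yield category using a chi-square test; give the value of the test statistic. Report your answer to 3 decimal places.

28.163

Row totals: 215, 219. Column totals: 99, 117, 60, 158. Grand total N = 434.
Expected counts (row total × column total / N):
  Fertiliser A, Poor: 215×99/434 = 49.0438
  Fertiliser A, Fair: 215×117/434 = 57.9608
  Fertiliser A, Good: 215×60/434 = 29.7235
  Fertiliser A, Excellent: 215×158/434 = 78.2719
  Fertiliser B, Poor: 219×99/434 = 49.9562
  Fertiliser B, Fair: 219×117/434 = 59.0392
  Fertiliser B, Good: 219×60/434 = 30.2765
  Fertiliser B, Excellent: 219×158/434 = 79.7281
Contributions (O − E)²/E:
  (32 − 49.0438)²/49.0438 = 5.9231
  (55 − 57.9608)²/57.9608 = 0.1512
  (45 − 29.7235)²/29.7235 = 7.8514
  (83 − 78.2719)²/78.2719 = 0.2856
  (67 − 49.9562)²/49.9562 = 5.8149
  (62 − 59.0392)²/59.0392 = 0.1485
  (15 − 30.2765)²/30.2765 = 7.7080
  (75 − 79.7281)²/79.7281 = 0.2804
χ² = 5.9231 + 0.1512 + 7.8514 + 0.2856 + 5.8149 + 0.1485 + 7.7080 + 0.2804 = 28.163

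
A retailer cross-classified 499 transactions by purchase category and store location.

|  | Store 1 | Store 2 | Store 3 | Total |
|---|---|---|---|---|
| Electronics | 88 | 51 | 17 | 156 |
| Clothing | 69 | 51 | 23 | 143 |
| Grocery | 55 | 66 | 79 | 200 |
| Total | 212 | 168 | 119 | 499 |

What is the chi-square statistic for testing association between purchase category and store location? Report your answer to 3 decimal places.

Grand total N = 499.
Expected counts (row total × column total / N):
  Electronics, Store 1: 156×212/499 = 66.2766
  Electronics, Store 2: 156×168/499 = 52.5210
  Electronics, Store 3: 156×119/499 = 37.2024
  Clothing, Store 1: 143×212/499 = 60.7535
  Clothing, Store 2: 143×168/499 = 48.1443
  Clothing, Store 3: 143×119/499 = 34.1022
  Grocery, Store 1: 200×212/499 = 84.9699
  Grocery, Store 2: 200×168/499 = 67.3347
  Grocery, Store 3: 200×119/499 = 47.6954
Contributions (O − E)²/E:
  (88 − 66.2766)²/66.2766 = 7.1203
  (51 − 52.5210)²/52.5210 = 0.0440
  (17 − 37.2024)²/37.2024 = 10.9707
  (69 − 60.7535)²/60.7535 = 1.1194
  (51 − 48.1443)²/48.1443 = 0.1694
  (23 − 34.1022)²/34.1022 = 3.6144
  (55 − 84.9699)²/84.9699 = 10.5707
  (66 − 67.3347)²/67.3347 = 0.0265
  (79 − 47.6954)²/47.6954 = 20.5466
χ² = 7.1203 + 0.0440 + 10.9707 + 1.1194 + 0.1694 + 3.6144 + 10.5707 + 0.0265 + 20.5466 = 54.182

54.182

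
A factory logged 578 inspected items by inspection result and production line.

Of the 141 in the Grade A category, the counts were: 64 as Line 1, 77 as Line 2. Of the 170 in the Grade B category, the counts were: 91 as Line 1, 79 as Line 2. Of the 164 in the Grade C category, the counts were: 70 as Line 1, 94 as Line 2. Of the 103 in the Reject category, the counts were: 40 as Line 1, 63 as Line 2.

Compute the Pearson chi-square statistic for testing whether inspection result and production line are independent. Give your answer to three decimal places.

6.754

Row totals: 141, 170, 164, 103. Column totals: 265, 313. Grand total N = 578.
Expected counts (row total × column total / N):
  Grade A, Line 1: 141×265/578 = 64.6453
  Grade A, Line 2: 141×313/578 = 76.3547
  Grade B, Line 1: 170×265/578 = 77.9412
  Grade B, Line 2: 170×313/578 = 92.0588
  Grade C, Line 1: 164×265/578 = 75.1903
  Grade C, Line 2: 164×313/578 = 88.8097
  Reject, Line 1: 103×265/578 = 47.2232
  Reject, Line 2: 103×313/578 = 55.7768
Contributions (O − E)²/E:
  (64 − 64.6453)²/64.6453 = 0.0064
  (77 − 76.3547)²/76.3547 = 0.0055
  (91 − 77.9412)²/77.9412 = 2.1880
  (79 − 92.0588)²/92.0588 = 1.8524
  (70 − 75.1903)²/75.1903 = 0.3583
  (94 − 88.8097)²/88.8097 = 0.3033
  (40 − 47.2232)²/47.2232 = 1.1049
  (63 − 55.7768)²/55.7768 = 0.9354
χ² = 0.0064 + 0.0055 + 2.1880 + 1.8524 + 0.3583 + 0.3033 + 1.1049 + 0.9354 = 6.754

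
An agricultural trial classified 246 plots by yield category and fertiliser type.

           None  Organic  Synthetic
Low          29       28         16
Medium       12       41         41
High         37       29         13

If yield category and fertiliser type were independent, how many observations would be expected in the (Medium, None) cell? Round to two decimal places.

Row total (Medium) = 94; column total (None) = 78; grand total N = 246.
Expected count = (row total × column total) / N = 94 × 78 / 246 = 29.80.

29.80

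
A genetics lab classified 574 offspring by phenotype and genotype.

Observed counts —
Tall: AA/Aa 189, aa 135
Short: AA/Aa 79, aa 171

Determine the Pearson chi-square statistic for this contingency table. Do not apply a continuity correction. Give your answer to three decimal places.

Row totals: 324, 250. Column totals: 268, 306. Grand total N = 574.
Expected counts (row total × column total / N):
  Tall, AA/Aa: 324×268/574 = 151.2753
  Tall, aa: 324×306/574 = 172.7247
  Short, AA/Aa: 250×268/574 = 116.7247
  Short, aa: 250×306/574 = 133.2753
Contributions (O − E)²/E:
  (189 − 151.2753)²/151.2753 = 9.4077
  (135 − 172.7247)²/172.7247 = 8.2394
  (79 − 116.7247)²/116.7247 = 12.1924
  (171 − 133.2753)²/133.2753 = 10.6783
χ² = 9.4077 + 8.2394 + 12.1924 + 10.6783 = 40.518

40.518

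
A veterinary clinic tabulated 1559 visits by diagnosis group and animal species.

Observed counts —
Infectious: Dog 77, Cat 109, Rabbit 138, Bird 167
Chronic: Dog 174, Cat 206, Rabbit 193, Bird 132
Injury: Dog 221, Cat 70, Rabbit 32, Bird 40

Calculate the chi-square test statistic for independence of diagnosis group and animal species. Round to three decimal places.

Row totals: 491, 705, 363. Column totals: 472, 385, 363, 339. Grand total N = 1559.
Expected counts (row total × column total / N):
  Infectious, Dog: 491×472/1559 = 148.6543
  Infectious, Cat: 491×385/1559 = 121.2540
  Infectious, Rabbit: 491×363/1559 = 114.3252
  Infectious, Bird: 491×339/1559 = 106.7665
  Chronic, Dog: 705×472/1559 = 213.4445
  Chronic, Cat: 705×385/1559 = 174.1020
  Chronic, Rabbit: 705×363/1559 = 164.1533
  Chronic, Bird: 705×339/1559 = 153.3002
  Injury, Dog: 363×472/1559 = 109.9012
  Injury, Cat: 363×385/1559 = 89.6440
  Injury, Rabbit: 363×363/1559 = 84.5215
  Injury, Bird: 363×339/1559 = 78.9333
Contributions (O − E)²/E:
  (77 − 148.6543)²/148.6543 = 34.5388
  (109 − 121.2540)²/121.2540 = 1.2384
  (138 − 114.3252)²/114.3252 = 4.9026
  (167 − 106.7665)²/106.7665 = 33.9814
  (174 − 213.4445)²/213.4445 = 7.2893
  (206 − 174.1020)²/174.1020 = 5.8442
  (193 − 164.1533)²/164.1533 = 5.0692
  (132 − 153.3002)²/153.3002 = 2.9595
  (221 − 109.9012)²/109.9012 = 112.3095
  (70 − 89.6440)²/89.6440 = 4.3047
  (32 − 84.5215)²/84.5215 = 32.6368
  (40 − 78.9333)²/78.9333 = 19.2036
χ² = 34.5388 + 1.2384 + 4.9026 + 33.9814 + 7.2893 + 5.8442 + 5.0692 + 2.9595 + 112.3095 + 4.3047 + 32.6368 + 19.2036 = 264.278

264.278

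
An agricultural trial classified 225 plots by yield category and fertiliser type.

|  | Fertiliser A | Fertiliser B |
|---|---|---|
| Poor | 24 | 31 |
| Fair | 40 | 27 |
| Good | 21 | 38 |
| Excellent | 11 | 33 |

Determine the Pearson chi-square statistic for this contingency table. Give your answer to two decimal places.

14.79

Row totals: 55, 67, 59, 44. Column totals: 96, 129. Grand total N = 225.
Expected counts (row total × column total / N):
  Poor, Fertiliser A: 55×96/225 = 23.467
  Poor, Fertiliser B: 55×129/225 = 31.533
  Fair, Fertiliser A: 67×96/225 = 28.587
  Fair, Fertiliser B: 67×129/225 = 38.413
  Good, Fertiliser A: 59×96/225 = 25.173
  Good, Fertiliser B: 59×129/225 = 33.827
  Excellent, Fertiliser A: 44×96/225 = 18.773
  Excellent, Fertiliser B: 44×129/225 = 25.227
Contributions (O − E)²/E:
  (24 − 23.467)²/23.467 = 0.0121
  (31 − 31.533)²/31.533 = 0.0090
  (40 − 28.587)²/28.587 = 4.5565
  (27 − 38.413)²/38.413 = 3.3910
  (21 − 25.173)²/25.173 = 0.6918
  (38 − 33.827)²/33.827 = 0.5148
  (11 − 18.773)²/18.773 = 3.2184
  (33 − 25.227)²/25.227 = 2.3950
χ² = 0.0121 + 0.0090 + 4.5565 + 3.3910 + 0.6918 + 0.5148 + 3.2184 + 2.3950 = 14.79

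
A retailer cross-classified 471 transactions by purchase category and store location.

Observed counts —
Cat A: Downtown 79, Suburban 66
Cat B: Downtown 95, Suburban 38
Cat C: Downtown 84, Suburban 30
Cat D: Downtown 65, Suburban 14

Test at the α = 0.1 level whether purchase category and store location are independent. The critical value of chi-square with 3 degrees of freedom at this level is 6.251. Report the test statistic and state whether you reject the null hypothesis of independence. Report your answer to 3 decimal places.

22.131; reject H₀

Row totals: 145, 133, 114, 79. Column totals: 323, 148. Grand total N = 471.
Expected counts (row total × column total / N):
  Cat A, Downtown: 145×323/471 = 99.43737
  Cat A, Suburban: 145×148/471 = 45.56263
  Cat B, Downtown: 133×323/471 = 91.20807
  Cat B, Suburban: 133×148/471 = 41.79193
  Cat C, Downtown: 114×323/471 = 78.17834
  Cat C, Suburban: 114×148/471 = 35.82166
  Cat D, Downtown: 79×323/471 = 54.17622
  Cat D, Suburban: 79×148/471 = 24.82378
Contributions (O − E)²/E:
  (79 − 99.43737)²/99.43737 = 4.2005
  (66 − 45.56263)²/45.56263 = 9.1673
  (95 − 91.20807)²/91.20807 = 0.1576
  (38 − 41.79193)²/41.79193 = 0.3441
  (84 − 78.17834)²/78.17834 = 0.4335
  (30 − 35.82166)²/35.82166 = 0.9461
  (65 − 54.17622)²/54.17622 = 2.1625
  (14 − 24.82378)²/24.82378 = 4.7194
χ² = 4.2005 + 9.1673 + 0.1576 + 0.3441 + 0.4335 + 0.9461 + 2.1625 + 4.7194 = 22.131
df = (4−1)(2−1) = 3. Since 22.131 > 6.251, reject the null hypothesis of independence at α = 0.1.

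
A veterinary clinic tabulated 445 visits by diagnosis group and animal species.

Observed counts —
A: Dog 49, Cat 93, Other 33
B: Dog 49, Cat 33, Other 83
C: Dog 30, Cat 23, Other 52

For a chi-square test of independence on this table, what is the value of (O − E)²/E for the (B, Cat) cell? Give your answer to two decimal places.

8.96

Row total (B) = 165; column total (Cat) = 149; N = 445.
Expected count E = 165 × 149 / 445 = 55.247.
Contribution = (O − E)²/E = (33 − 55.247)² / 55.247 = 8.96.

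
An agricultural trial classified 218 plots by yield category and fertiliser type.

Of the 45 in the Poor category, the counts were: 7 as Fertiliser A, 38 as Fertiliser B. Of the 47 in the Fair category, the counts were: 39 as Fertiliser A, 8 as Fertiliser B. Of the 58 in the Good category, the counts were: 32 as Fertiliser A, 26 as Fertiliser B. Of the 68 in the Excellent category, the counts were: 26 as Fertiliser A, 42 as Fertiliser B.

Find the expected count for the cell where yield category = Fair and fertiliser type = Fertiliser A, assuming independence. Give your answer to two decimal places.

Row total (Fair) = 47; column total (Fertiliser A) = 104; grand total N = 218.
Expected count = (row total × column total) / N = 47 × 104 / 218 = 22.42.

22.42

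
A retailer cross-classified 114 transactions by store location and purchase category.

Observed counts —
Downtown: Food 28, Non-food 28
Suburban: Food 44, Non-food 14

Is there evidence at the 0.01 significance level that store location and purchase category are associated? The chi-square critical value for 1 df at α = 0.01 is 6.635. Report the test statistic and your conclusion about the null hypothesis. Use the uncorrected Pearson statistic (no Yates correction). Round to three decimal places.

8.190; reject H₀

Row totals: 56, 58. Column totals: 72, 42. Grand total N = 114.
Expected counts (row total × column total / N):
  Downtown, Food: 56×72/114 = 35.3684
  Downtown, Non-food: 56×42/114 = 20.6316
  Suburban, Food: 58×72/114 = 36.6316
  Suburban, Non-food: 58×42/114 = 21.3684
Contributions (O − E)²/E:
  (28 − 35.3684)²/35.3684 = 1.5351
  (28 − 20.6316)²/20.6316 = 2.6316
  (44 − 36.6316)²/36.6316 = 1.4821
  (14 − 21.3684)²/21.3684 = 2.5408
χ² = 1.5351 + 2.6316 + 1.4821 + 2.5408 = 8.190
df = (2−1)(2−1) = 1. Since 8.190 > 6.635, reject the null hypothesis of independence at α = 0.01.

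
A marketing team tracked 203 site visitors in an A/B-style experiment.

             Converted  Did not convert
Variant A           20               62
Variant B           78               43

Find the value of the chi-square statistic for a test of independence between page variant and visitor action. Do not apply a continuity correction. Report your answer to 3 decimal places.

31.432

Row totals: 82, 121. Column totals: 98, 105. Grand total N = 203.
Expected counts (row total × column total / N):
  Variant A, Converted: 82×98/203 = 39.5862
  Variant A, Did not convert: 82×105/203 = 42.4138
  Variant B, Converted: 121×98/203 = 58.4138
  Variant B, Did not convert: 121×105/203 = 62.5862
Contributions (O − E)²/E:
  (20 − 39.5862)²/39.5862 = 9.6907
  (62 − 42.4138)²/42.4138 = 9.0447
  (78 − 58.4138)²/58.4138 = 6.5673
  (43 − 62.5862)²/62.5862 = 6.1295
χ² = 9.6907 + 9.0447 + 6.5673 + 6.1295 = 31.432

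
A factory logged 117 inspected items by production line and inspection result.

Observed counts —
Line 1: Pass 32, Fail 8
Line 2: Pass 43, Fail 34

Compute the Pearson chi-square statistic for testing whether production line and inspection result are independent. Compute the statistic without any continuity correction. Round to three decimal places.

Row totals: 40, 77. Column totals: 75, 42. Grand total N = 117.
Expected counts (row total × column total / N):
  Line 1, Pass: 40×75/117 = 25.6410
  Line 1, Fail: 40×42/117 = 14.3590
  Line 2, Pass: 77×75/117 = 49.3590
  Line 2, Fail: 77×42/117 = 27.6410
Contributions (O − E)²/E:
  (32 − 25.6410)²/25.6410 = 1.5770
  (8 − 14.3590)²/14.3590 = 2.8161
  (43 − 49.3590)²/49.3590 = 0.8192
  (34 − 27.6410)²/27.6410 = 1.4629
χ² = 1.5770 + 2.8161 + 0.8192 + 1.4629 = 6.675

6.675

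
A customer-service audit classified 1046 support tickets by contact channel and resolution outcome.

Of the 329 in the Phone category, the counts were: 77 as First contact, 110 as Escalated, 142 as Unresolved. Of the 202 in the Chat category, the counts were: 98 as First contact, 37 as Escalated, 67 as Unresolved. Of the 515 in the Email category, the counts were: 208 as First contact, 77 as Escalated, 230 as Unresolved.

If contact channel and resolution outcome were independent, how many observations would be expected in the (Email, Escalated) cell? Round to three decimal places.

Row total (Email) = 515; column total (Escalated) = 224; grand total N = 1046.
Expected count = (row total × column total) / N = 515 × 224 / 1046 = 110.287.

110.287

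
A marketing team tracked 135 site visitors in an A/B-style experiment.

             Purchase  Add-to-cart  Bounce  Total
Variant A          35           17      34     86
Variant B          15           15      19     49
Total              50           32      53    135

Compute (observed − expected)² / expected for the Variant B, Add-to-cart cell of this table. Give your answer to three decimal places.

Row total (Variant B) = 49; column total (Add-to-cart) = 32; N = 135.
Expected count E = 49 × 32 / 135 = 11.6148.
Contribution = (O − E)²/E = (15 − 11.6148)² / 11.6148 = 0.987.

0.987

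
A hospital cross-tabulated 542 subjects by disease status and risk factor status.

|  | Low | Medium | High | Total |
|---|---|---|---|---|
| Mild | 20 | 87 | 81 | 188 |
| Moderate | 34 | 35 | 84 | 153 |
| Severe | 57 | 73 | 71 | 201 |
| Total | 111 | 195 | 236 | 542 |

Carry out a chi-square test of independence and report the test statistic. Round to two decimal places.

35.72

Grand total N = 542.
Expected counts (row total × column total / N):
  Mild, Low: 188×111/542 = 38.502
  Mild, Medium: 188×195/542 = 67.638
  Mild, High: 188×236/542 = 81.860
  Moderate, Low: 153×111/542 = 31.334
  Moderate, Medium: 153×195/542 = 55.046
  Moderate, High: 153×236/542 = 66.620
  Severe, Low: 201×111/542 = 41.164
  Severe, Medium: 201×195/542 = 72.315
  Severe, High: 201×236/542 = 87.520
Contributions (O − E)²/E:
  (20 − 38.502)²/38.502 = 8.8911
  (87 − 67.638)²/67.638 = 5.5426
  (81 − 81.860)²/81.860 = 0.0090
  (34 − 31.334)²/31.334 = 0.2268
  (35 − 55.046)²/55.046 = 7.3001
  (84 − 66.620)²/66.620 = 4.5341
  (57 − 41.164)²/41.164 = 6.0922
  (73 − 72.315)²/72.315 = 0.0065
  (71 − 87.520)²/87.520 = 3.1183
χ² = 8.8911 + 5.5426 + 0.0090 + 0.2268 + 7.3001 + 4.5341 + 6.0922 + 0.0065 + 3.1183 = 35.72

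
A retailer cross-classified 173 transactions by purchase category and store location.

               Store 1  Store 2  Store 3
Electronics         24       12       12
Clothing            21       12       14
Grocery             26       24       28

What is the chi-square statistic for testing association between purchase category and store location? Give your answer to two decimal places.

Row totals: 48, 47, 78. Column totals: 71, 48, 54. Grand total N = 173.
Expected counts (row total × column total / N):
  Electronics, Store 1: 48×71/173 = 19.699
  Electronics, Store 2: 48×48/173 = 13.318
  Electronics, Store 3: 48×54/173 = 14.983
  Clothing, Store 1: 47×71/173 = 19.289
  Clothing, Store 2: 47×48/173 = 13.040
  Clothing, Store 3: 47×54/173 = 14.671
  Grocery, Store 1: 78×71/173 = 32.012
  Grocery, Store 2: 78×48/173 = 21.642
  Grocery, Store 3: 78×54/173 = 24.347
Contributions (O − E)²/E:
  (24 − 19.699)²/19.699 = 0.9391
  (12 − 13.318)²/13.318 = 0.1304
  (12 − 14.983)²/14.983 = 0.5939
  (21 − 19.289)²/19.289 = 0.1518
  (12 − 13.040)²/13.040 = 0.0829
  (14 − 14.671)²/14.671 = 0.0307
  (26 − 32.012)²/32.012 = 1.1291
  (24 − 21.642)²/21.642 = 0.2569
  (28 − 24.347)²/24.347 = 0.5481
χ² = 0.9391 + 0.1304 + 0.5939 + 0.1518 + 0.0829 + 0.0307 + 1.1291 + 0.2569 + 0.5481 = 3.86

3.86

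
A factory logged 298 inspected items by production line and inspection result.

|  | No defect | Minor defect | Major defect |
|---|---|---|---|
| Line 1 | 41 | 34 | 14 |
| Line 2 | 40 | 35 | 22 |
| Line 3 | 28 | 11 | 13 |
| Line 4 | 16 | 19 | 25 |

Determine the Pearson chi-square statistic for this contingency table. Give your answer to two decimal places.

Row totals: 89, 97, 52, 60. Column totals: 125, 99, 74. Grand total N = 298.
Expected counts (row total × column total / N):
  Line 1, No defect: 89×125/298 = 37.332
  Line 1, Minor defect: 89×99/298 = 29.567
  Line 1, Major defect: 89×74/298 = 22.101
  Line 2, No defect: 97×125/298 = 40.688
  Line 2, Minor defect: 97×99/298 = 32.225
  Line 2, Major defect: 97×74/298 = 24.087
  Line 3, No defect: 52×125/298 = 21.812
  Line 3, Minor defect: 52×99/298 = 17.275
  Line 3, Major defect: 52×74/298 = 12.913
  Line 4, No defect: 60×125/298 = 25.168
  Line 4, Minor defect: 60×99/298 = 19.933
  Line 4, Major defect: 60×74/298 = 14.899
Contributions (O − E)²/E:
  (41 − 37.332)²/37.332 = 0.3604
  (34 − 29.567)²/29.567 = 0.6646
  (14 − 22.101)²/22.101 = 2.9694
  (40 − 40.688)²/40.688 = 0.0116
  (35 − 32.225)²/32.225 = 0.2390
  (22 − 24.087)²/24.087 = 0.1808
  (28 − 21.812)²/21.812 = 1.7555
  (11 − 17.275)²/17.275 = 2.2793
  (13 − 12.913)²/12.913 = 0.0006
  (16 − 25.168)²/25.168 = 3.3396
  (19 − 19.933)²/19.933 = 0.0437
  (25 − 14.899)²/14.899 = 6.8481
χ² = 0.3604 + 0.6646 + 2.9694 + 0.0116 + 0.2390 + 0.1808 + 1.7555 + 2.2793 + 0.0006 + 3.3396 + 0.0437 + 6.8481 = 18.69

18.69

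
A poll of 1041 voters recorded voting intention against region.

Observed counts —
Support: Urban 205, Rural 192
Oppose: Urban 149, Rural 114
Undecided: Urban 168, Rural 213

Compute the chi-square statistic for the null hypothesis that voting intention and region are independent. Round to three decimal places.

10.390

Row totals: 397, 263, 381. Column totals: 522, 519. Grand total N = 1041.
Expected counts (row total × column total / N):
  Support, Urban: 397×522/1041 = 199.0720
  Support, Rural: 397×519/1041 = 197.9280
  Oppose, Urban: 263×522/1041 = 131.8790
  Oppose, Rural: 263×519/1041 = 131.1210
  Undecided, Urban: 381×522/1041 = 191.0490
  Undecided, Rural: 381×519/1041 = 189.9510
Contributions (O − E)²/E:
  (205 − 199.0720)²/199.0720 = 0.1765
  (192 − 197.9280)²/197.9280 = 0.1775
  (149 − 131.8790)²/131.8790 = 2.2227
  (114 − 131.1210)²/131.1210 = 2.2356
  (168 − 191.0490)²/191.0490 = 2.7807
  (213 − 189.9510)²/189.9510 = 2.7968
χ² = 0.1765 + 0.1775 + 2.2227 + 2.2356 + 2.7807 + 2.7968 = 10.390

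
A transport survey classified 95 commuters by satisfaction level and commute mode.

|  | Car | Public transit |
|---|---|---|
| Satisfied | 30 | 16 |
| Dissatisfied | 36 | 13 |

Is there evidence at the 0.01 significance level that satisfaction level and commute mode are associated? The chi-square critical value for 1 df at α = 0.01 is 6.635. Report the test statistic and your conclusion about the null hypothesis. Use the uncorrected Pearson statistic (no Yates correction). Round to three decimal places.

Row totals: 46, 49. Column totals: 66, 29. Grand total N = 95.
Expected counts (row total × column total / N):
  Satisfied, Car: 46×66/95 = 31.9579
  Satisfied, Public transit: 46×29/95 = 14.0421
  Dissatisfied, Car: 49×66/95 = 34.0421
  Dissatisfied, Public transit: 49×29/95 = 14.9579
Contributions (O − E)²/E:
  (30 − 31.9579)²/31.9579 = 0.1200
  (16 − 14.0421)²/14.0421 = 0.2730
  (36 − 34.0421)²/34.0421 = 0.1126
  (13 − 14.9579)²/14.9579 = 0.2563
χ² = 0.1200 + 0.2730 + 0.1126 + 0.2563 = 0.762
df = (2−1)(2−1) = 1. Since 0.762 < 6.635, fail to reject the null hypothesis of independence at α = 0.01.

0.762; fail to reject H₀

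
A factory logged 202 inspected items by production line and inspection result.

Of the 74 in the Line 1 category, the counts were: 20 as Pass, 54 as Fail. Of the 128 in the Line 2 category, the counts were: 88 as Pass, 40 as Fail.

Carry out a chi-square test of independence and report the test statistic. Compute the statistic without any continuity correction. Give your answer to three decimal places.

32.809

Row totals: 74, 128. Column totals: 108, 94. Grand total N = 202.
Expected counts (row total × column total / N):
  Line 1, Pass: 74×108/202 = 39.5644
  Line 1, Fail: 74×94/202 = 34.4356
  Line 2, Pass: 128×108/202 = 68.4356
  Line 2, Fail: 128×94/202 = 59.5644
Contributions (O − E)²/E:
  (20 − 39.5644)²/39.5644 = 9.6745
  (54 − 34.4356)²/34.4356 = 11.1154
  (88 − 68.4356)²/68.4356 = 5.5931
  (40 − 59.5644)²/59.5644 = 6.4261
χ² = 9.6745 + 11.1154 + 5.5931 + 6.4261 = 32.809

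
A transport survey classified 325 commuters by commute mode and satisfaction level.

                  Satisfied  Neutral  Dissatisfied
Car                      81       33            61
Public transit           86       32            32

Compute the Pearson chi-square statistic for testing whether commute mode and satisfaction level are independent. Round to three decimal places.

Row totals: 175, 150. Column totals: 167, 65, 93. Grand total N = 325.
Expected counts (row total × column total / N):
  Car, Satisfied: 175×167/325 = 89.9231
  Car, Neutral: 175×65/325 = 35.0000
  Car, Dissatisfied: 175×93/325 = 50.0769
  Public transit, Satisfied: 150×167/325 = 77.0769
  Public transit, Neutral: 150×65/325 = 30.0000
  Public transit, Dissatisfied: 150×93/325 = 42.9231
Contributions (O − E)²/E:
  (81 − 89.9231)²/89.9231 = 0.8854
  (33 − 35.0000)²/35.0000 = 0.1143
  (61 − 50.0769)²/50.0769 = 2.3826
  (86 − 77.0769)²/77.0769 = 1.0330
  (32 − 30.0000)²/30.0000 = 0.1333
  (32 − 42.9231)²/42.9231 = 2.7797
χ² = 0.8854 + 0.1143 + 2.3826 + 1.0330 + 0.1333 + 2.7797 = 7.328

7.328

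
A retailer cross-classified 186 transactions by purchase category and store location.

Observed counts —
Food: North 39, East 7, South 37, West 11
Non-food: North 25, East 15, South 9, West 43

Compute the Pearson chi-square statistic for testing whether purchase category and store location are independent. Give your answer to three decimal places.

41.961

Row totals: 94, 92. Column totals: 64, 22, 46, 54. Grand total N = 186.
Expected counts (row total × column total / N):
  Food, North: 94×64/186 = 32.34409
  Food, East: 94×22/186 = 11.11828
  Food, South: 94×46/186 = 23.24731
  Food, West: 94×54/186 = 27.29032
  Non-food, North: 92×64/186 = 31.65591
  Non-food, East: 92×22/186 = 10.88172
  Non-food, South: 92×46/186 = 22.75269
  Non-food, West: 92×54/186 = 26.70968
Contributions (O − E)²/E:
  (39 − 32.34409)²/32.34409 = 1.3697
  (7 − 11.11828)²/11.11828 = 1.5254
  (37 − 23.24731)²/23.24731 = 8.1358
  (11 − 27.29032)²/27.29032 = 9.7241
  (25 − 31.65591)²/31.65591 = 1.3995
  (15 − 10.88172)²/10.88172 = 1.5586
  (9 − 22.75269)²/22.75269 = 8.3127
  (43 − 26.70968)²/26.70968 = 9.9355
χ² = 1.3697 + 1.5254 + 8.1358 + 9.7241 + 1.3995 + 1.5586 + 8.3127 + 9.9355 = 41.961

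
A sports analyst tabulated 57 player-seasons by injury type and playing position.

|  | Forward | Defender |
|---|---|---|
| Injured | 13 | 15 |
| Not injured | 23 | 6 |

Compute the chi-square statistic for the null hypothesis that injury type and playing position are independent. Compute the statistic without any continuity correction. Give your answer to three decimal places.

Row totals: 28, 29. Column totals: 36, 21. Grand total N = 57.
Expected counts (row total × column total / N):
  Injured, Forward: 28×36/57 = 17.6842
  Injured, Defender: 28×21/57 = 10.3158
  Not injured, Forward: 29×36/57 = 18.3158
  Not injured, Defender: 29×21/57 = 10.6842
Contributions (O − E)²/E:
  (13 − 17.6842)²/17.6842 = 1.2408
  (15 − 10.3158)²/10.3158 = 2.1270
  (23 − 18.3158)²/18.3158 = 1.1980
  (6 − 10.6842)²/10.6842 = 2.0537
χ² = 1.2408 + 2.1270 + 1.1980 + 2.0537 = 6.619

6.619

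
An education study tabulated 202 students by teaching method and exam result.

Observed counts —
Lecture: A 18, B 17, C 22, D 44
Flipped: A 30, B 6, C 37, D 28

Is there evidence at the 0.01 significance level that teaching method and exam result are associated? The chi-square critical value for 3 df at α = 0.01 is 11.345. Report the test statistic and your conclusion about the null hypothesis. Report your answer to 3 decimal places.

Row totals: 101, 101. Column totals: 48, 23, 59, 72. Grand total N = 202.
Expected counts (row total × column total / N):
  Lecture, A: 101×48/202 = 24.0000
  Lecture, B: 101×23/202 = 11.5000
  Lecture, C: 101×59/202 = 29.5000
  Lecture, D: 101×72/202 = 36.0000
  Flipped, A: 101×48/202 = 24.0000
  Flipped, B: 101×23/202 = 11.5000
  Flipped, C: 101×59/202 = 29.5000
  Flipped, D: 101×72/202 = 36.0000
Contributions (O − E)²/E:
  (18 − 24.0000)²/24.0000 = 1.5000
  (17 − 11.5000)²/11.5000 = 2.6304
  (22 − 29.5000)²/29.5000 = 1.9068
  (44 − 36.0000)²/36.0000 = 1.7778
  (30 − 24.0000)²/24.0000 = 1.5000
  (6 − 11.5000)²/11.5000 = 2.6304
  (37 − 29.5000)²/29.5000 = 1.9068
  (28 − 36.0000)²/36.0000 = 1.7778
χ² = 1.5000 + 2.6304 + 1.9068 + 1.7778 + 1.5000 + 2.6304 + 1.9068 + 1.7778 = 15.630
df = (2−1)(4−1) = 3. Since 15.630 > 11.345, reject the null hypothesis of independence at α = 0.01.

15.630; reject H₀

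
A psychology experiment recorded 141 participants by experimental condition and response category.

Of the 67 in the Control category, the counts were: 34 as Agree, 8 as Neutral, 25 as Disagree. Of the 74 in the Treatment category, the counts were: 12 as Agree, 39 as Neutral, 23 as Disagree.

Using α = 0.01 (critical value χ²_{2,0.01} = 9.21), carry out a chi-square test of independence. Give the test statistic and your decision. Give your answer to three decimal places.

30.780; reject H₀

Row totals: 67, 74. Column totals: 46, 47, 48. Grand total N = 141.
Expected counts (row total × column total / N):
  Control, Agree: 67×46/141 = 21.8582
  Control, Neutral: 67×47/141 = 22.3333
  Control, Disagree: 67×48/141 = 22.8085
  Treatment, Agree: 74×46/141 = 24.1418
  Treatment, Neutral: 74×47/141 = 24.6667
  Treatment, Disagree: 74×48/141 = 25.1915
Contributions (O − E)²/E:
  (34 − 21.8582)²/21.8582 = 6.7445
  (8 − 22.3333)²/22.3333 = 9.1990
  (25 − 22.8085)²/22.8085 = 0.2106
  (12 − 24.1418)²/24.1418 = 6.1066
  (39 − 24.6667)²/24.6667 = 8.3288
  (23 − 25.1915)²/25.1915 = 0.1906
χ² = 6.7445 + 9.1990 + 0.2106 + 6.1066 + 8.3288 + 0.1906 = 30.780
df = (2−1)(3−1) = 2. Since 30.780 > 9.21, reject the null hypothesis of independence at α = 0.01.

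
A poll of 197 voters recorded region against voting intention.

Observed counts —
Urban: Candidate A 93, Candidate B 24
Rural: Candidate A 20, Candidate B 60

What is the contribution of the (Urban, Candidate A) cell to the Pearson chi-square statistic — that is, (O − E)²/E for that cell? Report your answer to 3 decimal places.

9.986

Row total (Urban) = 117; column total (Candidate A) = 113; N = 197.
Expected count E = 117 × 113 / 197 = 67.1117.
Contribution = (O − E)²/E = (93 − 67.1117)² / 67.1117 = 9.986.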